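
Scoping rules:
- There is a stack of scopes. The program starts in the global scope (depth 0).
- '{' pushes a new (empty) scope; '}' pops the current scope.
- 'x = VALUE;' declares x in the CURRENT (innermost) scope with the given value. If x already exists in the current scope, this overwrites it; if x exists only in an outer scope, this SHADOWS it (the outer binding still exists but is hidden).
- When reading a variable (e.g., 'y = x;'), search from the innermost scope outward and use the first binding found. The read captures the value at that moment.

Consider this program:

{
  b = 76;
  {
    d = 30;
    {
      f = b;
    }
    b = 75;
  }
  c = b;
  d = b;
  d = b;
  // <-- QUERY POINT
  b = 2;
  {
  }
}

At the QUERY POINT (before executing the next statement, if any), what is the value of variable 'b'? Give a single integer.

Step 1: enter scope (depth=1)
Step 2: declare b=76 at depth 1
Step 3: enter scope (depth=2)
Step 4: declare d=30 at depth 2
Step 5: enter scope (depth=3)
Step 6: declare f=(read b)=76 at depth 3
Step 7: exit scope (depth=2)
Step 8: declare b=75 at depth 2
Step 9: exit scope (depth=1)
Step 10: declare c=(read b)=76 at depth 1
Step 11: declare d=(read b)=76 at depth 1
Step 12: declare d=(read b)=76 at depth 1
Visible at query point: b=76 c=76 d=76

Answer: 76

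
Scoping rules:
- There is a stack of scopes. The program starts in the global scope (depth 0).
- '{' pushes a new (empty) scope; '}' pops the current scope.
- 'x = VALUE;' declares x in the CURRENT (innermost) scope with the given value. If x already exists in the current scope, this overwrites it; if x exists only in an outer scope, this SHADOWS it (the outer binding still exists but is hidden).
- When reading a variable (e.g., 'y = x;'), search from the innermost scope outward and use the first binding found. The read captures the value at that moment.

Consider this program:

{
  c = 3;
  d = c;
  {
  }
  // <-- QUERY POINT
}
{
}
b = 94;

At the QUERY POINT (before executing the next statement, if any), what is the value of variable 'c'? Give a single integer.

Answer: 3

Derivation:
Step 1: enter scope (depth=1)
Step 2: declare c=3 at depth 1
Step 3: declare d=(read c)=3 at depth 1
Step 4: enter scope (depth=2)
Step 5: exit scope (depth=1)
Visible at query point: c=3 d=3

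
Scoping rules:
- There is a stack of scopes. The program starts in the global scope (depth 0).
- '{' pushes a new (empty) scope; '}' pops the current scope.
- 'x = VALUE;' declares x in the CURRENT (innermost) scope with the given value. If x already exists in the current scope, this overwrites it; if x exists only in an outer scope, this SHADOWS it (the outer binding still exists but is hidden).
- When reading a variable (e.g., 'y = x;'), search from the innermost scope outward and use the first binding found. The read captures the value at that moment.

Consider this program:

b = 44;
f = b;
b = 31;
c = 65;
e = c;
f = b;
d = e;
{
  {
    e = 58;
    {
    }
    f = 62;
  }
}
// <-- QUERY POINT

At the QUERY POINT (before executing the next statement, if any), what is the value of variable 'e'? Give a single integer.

Step 1: declare b=44 at depth 0
Step 2: declare f=(read b)=44 at depth 0
Step 3: declare b=31 at depth 0
Step 4: declare c=65 at depth 0
Step 5: declare e=(read c)=65 at depth 0
Step 6: declare f=(read b)=31 at depth 0
Step 7: declare d=(read e)=65 at depth 0
Step 8: enter scope (depth=1)
Step 9: enter scope (depth=2)
Step 10: declare e=58 at depth 2
Step 11: enter scope (depth=3)
Step 12: exit scope (depth=2)
Step 13: declare f=62 at depth 2
Step 14: exit scope (depth=1)
Step 15: exit scope (depth=0)
Visible at query point: b=31 c=65 d=65 e=65 f=31

Answer: 65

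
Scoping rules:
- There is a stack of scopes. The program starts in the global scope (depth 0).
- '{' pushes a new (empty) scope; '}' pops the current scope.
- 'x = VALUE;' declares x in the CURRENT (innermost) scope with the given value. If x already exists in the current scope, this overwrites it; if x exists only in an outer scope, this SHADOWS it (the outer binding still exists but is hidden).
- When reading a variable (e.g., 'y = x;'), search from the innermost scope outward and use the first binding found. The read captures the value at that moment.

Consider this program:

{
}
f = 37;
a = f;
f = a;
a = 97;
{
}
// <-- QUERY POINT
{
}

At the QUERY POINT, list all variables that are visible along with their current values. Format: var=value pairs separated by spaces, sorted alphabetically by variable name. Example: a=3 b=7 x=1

Step 1: enter scope (depth=1)
Step 2: exit scope (depth=0)
Step 3: declare f=37 at depth 0
Step 4: declare a=(read f)=37 at depth 0
Step 5: declare f=(read a)=37 at depth 0
Step 6: declare a=97 at depth 0
Step 7: enter scope (depth=1)
Step 8: exit scope (depth=0)
Visible at query point: a=97 f=37

Answer: a=97 f=37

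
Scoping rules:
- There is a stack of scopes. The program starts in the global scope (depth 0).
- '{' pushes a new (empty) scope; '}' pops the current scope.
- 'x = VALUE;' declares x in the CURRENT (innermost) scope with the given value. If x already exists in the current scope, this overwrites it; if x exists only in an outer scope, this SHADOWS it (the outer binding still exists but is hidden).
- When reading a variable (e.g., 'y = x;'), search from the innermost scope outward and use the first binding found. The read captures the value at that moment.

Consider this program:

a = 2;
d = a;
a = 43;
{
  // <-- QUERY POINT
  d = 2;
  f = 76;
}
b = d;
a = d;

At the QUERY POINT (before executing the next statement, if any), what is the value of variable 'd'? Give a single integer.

Answer: 2

Derivation:
Step 1: declare a=2 at depth 0
Step 2: declare d=(read a)=2 at depth 0
Step 3: declare a=43 at depth 0
Step 4: enter scope (depth=1)
Visible at query point: a=43 d=2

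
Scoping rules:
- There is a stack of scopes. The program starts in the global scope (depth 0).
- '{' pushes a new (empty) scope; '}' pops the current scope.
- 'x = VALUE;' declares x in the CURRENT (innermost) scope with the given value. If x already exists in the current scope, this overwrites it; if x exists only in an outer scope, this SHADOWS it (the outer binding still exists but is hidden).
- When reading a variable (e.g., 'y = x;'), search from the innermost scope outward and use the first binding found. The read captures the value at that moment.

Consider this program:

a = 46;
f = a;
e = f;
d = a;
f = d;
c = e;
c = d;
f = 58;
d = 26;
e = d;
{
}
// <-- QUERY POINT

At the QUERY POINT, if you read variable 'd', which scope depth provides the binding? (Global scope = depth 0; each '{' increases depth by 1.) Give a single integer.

Answer: 0

Derivation:
Step 1: declare a=46 at depth 0
Step 2: declare f=(read a)=46 at depth 0
Step 3: declare e=(read f)=46 at depth 0
Step 4: declare d=(read a)=46 at depth 0
Step 5: declare f=(read d)=46 at depth 0
Step 6: declare c=(read e)=46 at depth 0
Step 7: declare c=(read d)=46 at depth 0
Step 8: declare f=58 at depth 0
Step 9: declare d=26 at depth 0
Step 10: declare e=(read d)=26 at depth 0
Step 11: enter scope (depth=1)
Step 12: exit scope (depth=0)
Visible at query point: a=46 c=46 d=26 e=26 f=58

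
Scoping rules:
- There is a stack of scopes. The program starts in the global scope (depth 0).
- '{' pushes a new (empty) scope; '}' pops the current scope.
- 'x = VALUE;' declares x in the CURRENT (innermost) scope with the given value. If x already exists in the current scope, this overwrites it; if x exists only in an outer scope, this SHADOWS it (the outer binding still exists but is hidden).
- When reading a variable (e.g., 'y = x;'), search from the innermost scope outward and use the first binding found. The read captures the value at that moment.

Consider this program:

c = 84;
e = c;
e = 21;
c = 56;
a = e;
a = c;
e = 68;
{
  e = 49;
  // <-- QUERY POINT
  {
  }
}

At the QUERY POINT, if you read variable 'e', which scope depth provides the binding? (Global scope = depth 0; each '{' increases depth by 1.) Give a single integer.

Step 1: declare c=84 at depth 0
Step 2: declare e=(read c)=84 at depth 0
Step 3: declare e=21 at depth 0
Step 4: declare c=56 at depth 0
Step 5: declare a=(read e)=21 at depth 0
Step 6: declare a=(read c)=56 at depth 0
Step 7: declare e=68 at depth 0
Step 8: enter scope (depth=1)
Step 9: declare e=49 at depth 1
Visible at query point: a=56 c=56 e=49

Answer: 1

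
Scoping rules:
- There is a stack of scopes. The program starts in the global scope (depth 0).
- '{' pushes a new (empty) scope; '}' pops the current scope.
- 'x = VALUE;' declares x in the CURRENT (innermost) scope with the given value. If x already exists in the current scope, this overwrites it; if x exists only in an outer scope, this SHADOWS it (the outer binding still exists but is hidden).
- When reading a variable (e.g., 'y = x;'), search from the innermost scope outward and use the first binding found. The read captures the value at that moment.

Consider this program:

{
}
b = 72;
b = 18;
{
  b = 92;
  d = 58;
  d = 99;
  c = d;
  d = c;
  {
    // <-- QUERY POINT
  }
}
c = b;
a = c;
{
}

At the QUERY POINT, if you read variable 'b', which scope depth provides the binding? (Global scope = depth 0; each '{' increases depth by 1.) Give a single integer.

Answer: 1

Derivation:
Step 1: enter scope (depth=1)
Step 2: exit scope (depth=0)
Step 3: declare b=72 at depth 0
Step 4: declare b=18 at depth 0
Step 5: enter scope (depth=1)
Step 6: declare b=92 at depth 1
Step 7: declare d=58 at depth 1
Step 8: declare d=99 at depth 1
Step 9: declare c=(read d)=99 at depth 1
Step 10: declare d=(read c)=99 at depth 1
Step 11: enter scope (depth=2)
Visible at query point: b=92 c=99 d=99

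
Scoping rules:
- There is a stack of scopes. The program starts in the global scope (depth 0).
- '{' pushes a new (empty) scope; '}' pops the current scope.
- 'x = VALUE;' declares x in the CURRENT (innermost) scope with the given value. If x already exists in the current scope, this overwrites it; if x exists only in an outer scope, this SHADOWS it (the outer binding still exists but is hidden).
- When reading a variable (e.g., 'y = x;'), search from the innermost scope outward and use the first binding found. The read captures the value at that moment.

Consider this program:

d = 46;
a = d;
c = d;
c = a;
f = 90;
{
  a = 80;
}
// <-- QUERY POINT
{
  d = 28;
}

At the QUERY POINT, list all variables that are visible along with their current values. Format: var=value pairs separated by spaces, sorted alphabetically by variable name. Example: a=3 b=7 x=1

Answer: a=46 c=46 d=46 f=90

Derivation:
Step 1: declare d=46 at depth 0
Step 2: declare a=(read d)=46 at depth 0
Step 3: declare c=(read d)=46 at depth 0
Step 4: declare c=(read a)=46 at depth 0
Step 5: declare f=90 at depth 0
Step 6: enter scope (depth=1)
Step 7: declare a=80 at depth 1
Step 8: exit scope (depth=0)
Visible at query point: a=46 c=46 d=46 f=90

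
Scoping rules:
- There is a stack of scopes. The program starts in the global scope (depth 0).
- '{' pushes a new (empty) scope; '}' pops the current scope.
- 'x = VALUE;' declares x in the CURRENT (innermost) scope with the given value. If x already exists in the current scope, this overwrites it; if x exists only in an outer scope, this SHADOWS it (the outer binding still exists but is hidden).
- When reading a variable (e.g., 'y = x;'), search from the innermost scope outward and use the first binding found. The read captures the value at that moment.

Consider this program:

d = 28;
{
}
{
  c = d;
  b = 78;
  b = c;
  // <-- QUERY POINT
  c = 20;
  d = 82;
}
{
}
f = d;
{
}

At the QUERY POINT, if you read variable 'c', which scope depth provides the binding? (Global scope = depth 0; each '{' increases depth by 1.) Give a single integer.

Step 1: declare d=28 at depth 0
Step 2: enter scope (depth=1)
Step 3: exit scope (depth=0)
Step 4: enter scope (depth=1)
Step 5: declare c=(read d)=28 at depth 1
Step 6: declare b=78 at depth 1
Step 7: declare b=(read c)=28 at depth 1
Visible at query point: b=28 c=28 d=28

Answer: 1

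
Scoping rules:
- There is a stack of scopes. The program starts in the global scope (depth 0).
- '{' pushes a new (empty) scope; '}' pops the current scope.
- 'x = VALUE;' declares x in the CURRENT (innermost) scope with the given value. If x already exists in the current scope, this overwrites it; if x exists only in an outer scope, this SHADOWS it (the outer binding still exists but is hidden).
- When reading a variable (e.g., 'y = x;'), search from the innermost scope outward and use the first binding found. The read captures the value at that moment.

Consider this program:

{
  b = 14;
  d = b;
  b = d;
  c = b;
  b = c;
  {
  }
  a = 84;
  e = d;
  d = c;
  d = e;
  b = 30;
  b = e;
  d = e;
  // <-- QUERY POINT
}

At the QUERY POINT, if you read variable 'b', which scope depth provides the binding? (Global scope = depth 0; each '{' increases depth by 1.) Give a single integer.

Step 1: enter scope (depth=1)
Step 2: declare b=14 at depth 1
Step 3: declare d=(read b)=14 at depth 1
Step 4: declare b=(read d)=14 at depth 1
Step 5: declare c=(read b)=14 at depth 1
Step 6: declare b=(read c)=14 at depth 1
Step 7: enter scope (depth=2)
Step 8: exit scope (depth=1)
Step 9: declare a=84 at depth 1
Step 10: declare e=(read d)=14 at depth 1
Step 11: declare d=(read c)=14 at depth 1
Step 12: declare d=(read e)=14 at depth 1
Step 13: declare b=30 at depth 1
Step 14: declare b=(read e)=14 at depth 1
Step 15: declare d=(read e)=14 at depth 1
Visible at query point: a=84 b=14 c=14 d=14 e=14

Answer: 1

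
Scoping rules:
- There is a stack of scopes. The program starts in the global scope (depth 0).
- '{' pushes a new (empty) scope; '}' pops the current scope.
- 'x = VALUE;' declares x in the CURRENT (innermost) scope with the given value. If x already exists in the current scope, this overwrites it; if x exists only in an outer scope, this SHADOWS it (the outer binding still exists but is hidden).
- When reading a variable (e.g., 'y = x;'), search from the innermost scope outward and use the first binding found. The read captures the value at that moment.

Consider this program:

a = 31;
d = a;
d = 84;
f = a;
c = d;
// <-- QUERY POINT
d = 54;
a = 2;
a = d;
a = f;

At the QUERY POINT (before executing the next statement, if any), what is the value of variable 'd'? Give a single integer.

Step 1: declare a=31 at depth 0
Step 2: declare d=(read a)=31 at depth 0
Step 3: declare d=84 at depth 0
Step 4: declare f=(read a)=31 at depth 0
Step 5: declare c=(read d)=84 at depth 0
Visible at query point: a=31 c=84 d=84 f=31

Answer: 84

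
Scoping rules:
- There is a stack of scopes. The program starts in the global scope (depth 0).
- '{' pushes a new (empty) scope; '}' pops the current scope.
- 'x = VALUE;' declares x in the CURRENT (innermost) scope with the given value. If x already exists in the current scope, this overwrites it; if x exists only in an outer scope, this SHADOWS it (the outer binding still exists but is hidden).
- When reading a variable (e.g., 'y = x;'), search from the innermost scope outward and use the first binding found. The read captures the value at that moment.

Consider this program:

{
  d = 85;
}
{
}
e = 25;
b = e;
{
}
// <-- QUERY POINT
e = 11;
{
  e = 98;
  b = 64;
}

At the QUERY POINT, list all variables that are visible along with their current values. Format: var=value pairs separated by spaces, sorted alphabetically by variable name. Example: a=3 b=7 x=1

Answer: b=25 e=25

Derivation:
Step 1: enter scope (depth=1)
Step 2: declare d=85 at depth 1
Step 3: exit scope (depth=0)
Step 4: enter scope (depth=1)
Step 5: exit scope (depth=0)
Step 6: declare e=25 at depth 0
Step 7: declare b=(read e)=25 at depth 0
Step 8: enter scope (depth=1)
Step 9: exit scope (depth=0)
Visible at query point: b=25 e=25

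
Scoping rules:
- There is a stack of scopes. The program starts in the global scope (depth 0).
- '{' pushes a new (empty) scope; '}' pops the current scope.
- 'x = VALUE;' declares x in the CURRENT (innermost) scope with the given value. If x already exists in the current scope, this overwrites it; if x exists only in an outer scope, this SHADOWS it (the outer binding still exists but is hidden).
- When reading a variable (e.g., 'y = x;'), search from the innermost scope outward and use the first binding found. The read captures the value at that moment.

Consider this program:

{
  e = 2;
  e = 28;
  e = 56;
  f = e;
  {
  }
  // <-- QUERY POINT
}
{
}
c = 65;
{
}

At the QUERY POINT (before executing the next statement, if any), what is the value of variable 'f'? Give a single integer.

Step 1: enter scope (depth=1)
Step 2: declare e=2 at depth 1
Step 3: declare e=28 at depth 1
Step 4: declare e=56 at depth 1
Step 5: declare f=(read e)=56 at depth 1
Step 6: enter scope (depth=2)
Step 7: exit scope (depth=1)
Visible at query point: e=56 f=56

Answer: 56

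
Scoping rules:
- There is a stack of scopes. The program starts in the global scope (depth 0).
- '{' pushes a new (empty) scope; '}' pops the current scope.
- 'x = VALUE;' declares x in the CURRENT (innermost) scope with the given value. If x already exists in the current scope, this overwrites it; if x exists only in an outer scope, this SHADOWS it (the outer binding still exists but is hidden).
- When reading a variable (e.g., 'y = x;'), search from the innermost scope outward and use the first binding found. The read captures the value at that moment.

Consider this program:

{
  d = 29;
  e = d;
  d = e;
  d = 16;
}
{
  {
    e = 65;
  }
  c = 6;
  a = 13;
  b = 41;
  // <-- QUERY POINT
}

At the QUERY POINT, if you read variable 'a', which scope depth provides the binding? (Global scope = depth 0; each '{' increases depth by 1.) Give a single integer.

Step 1: enter scope (depth=1)
Step 2: declare d=29 at depth 1
Step 3: declare e=(read d)=29 at depth 1
Step 4: declare d=(read e)=29 at depth 1
Step 5: declare d=16 at depth 1
Step 6: exit scope (depth=0)
Step 7: enter scope (depth=1)
Step 8: enter scope (depth=2)
Step 9: declare e=65 at depth 2
Step 10: exit scope (depth=1)
Step 11: declare c=6 at depth 1
Step 12: declare a=13 at depth 1
Step 13: declare b=41 at depth 1
Visible at query point: a=13 b=41 c=6

Answer: 1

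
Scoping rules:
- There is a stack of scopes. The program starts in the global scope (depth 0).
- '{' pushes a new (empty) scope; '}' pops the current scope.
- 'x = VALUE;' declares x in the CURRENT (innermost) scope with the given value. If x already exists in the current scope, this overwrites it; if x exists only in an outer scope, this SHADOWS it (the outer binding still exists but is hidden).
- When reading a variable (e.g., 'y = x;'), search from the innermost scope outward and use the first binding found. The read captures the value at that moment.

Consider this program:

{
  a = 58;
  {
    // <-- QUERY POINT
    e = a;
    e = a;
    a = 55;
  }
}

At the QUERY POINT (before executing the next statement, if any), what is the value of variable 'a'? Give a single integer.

Answer: 58

Derivation:
Step 1: enter scope (depth=1)
Step 2: declare a=58 at depth 1
Step 3: enter scope (depth=2)
Visible at query point: a=58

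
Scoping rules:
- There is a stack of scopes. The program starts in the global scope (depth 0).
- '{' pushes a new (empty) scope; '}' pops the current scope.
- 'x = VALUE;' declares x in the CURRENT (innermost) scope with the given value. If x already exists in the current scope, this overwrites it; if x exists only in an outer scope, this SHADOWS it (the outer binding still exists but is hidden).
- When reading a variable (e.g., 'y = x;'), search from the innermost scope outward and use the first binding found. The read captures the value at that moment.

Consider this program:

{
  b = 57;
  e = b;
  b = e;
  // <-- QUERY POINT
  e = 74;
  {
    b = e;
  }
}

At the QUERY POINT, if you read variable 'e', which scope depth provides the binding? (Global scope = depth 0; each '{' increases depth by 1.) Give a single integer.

Answer: 1

Derivation:
Step 1: enter scope (depth=1)
Step 2: declare b=57 at depth 1
Step 3: declare e=(read b)=57 at depth 1
Step 4: declare b=(read e)=57 at depth 1
Visible at query point: b=57 e=57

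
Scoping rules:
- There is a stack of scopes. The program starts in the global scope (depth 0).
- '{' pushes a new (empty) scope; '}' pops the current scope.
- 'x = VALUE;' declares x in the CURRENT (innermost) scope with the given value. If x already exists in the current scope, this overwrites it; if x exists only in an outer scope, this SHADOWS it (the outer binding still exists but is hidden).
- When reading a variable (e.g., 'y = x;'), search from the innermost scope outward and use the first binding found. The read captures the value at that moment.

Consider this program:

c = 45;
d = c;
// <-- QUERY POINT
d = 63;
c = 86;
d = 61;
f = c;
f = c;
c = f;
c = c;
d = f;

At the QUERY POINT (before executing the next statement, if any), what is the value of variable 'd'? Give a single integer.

Step 1: declare c=45 at depth 0
Step 2: declare d=(read c)=45 at depth 0
Visible at query point: c=45 d=45

Answer: 45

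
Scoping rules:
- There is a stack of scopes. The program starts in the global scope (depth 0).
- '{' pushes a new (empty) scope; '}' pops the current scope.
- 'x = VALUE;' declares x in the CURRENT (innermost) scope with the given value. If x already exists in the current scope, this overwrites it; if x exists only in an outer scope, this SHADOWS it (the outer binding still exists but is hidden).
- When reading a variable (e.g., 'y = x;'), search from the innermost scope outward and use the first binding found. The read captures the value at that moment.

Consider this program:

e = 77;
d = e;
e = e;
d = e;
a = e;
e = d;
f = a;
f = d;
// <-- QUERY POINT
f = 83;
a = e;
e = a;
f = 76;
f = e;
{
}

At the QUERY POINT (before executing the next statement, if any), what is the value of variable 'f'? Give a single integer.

Answer: 77

Derivation:
Step 1: declare e=77 at depth 0
Step 2: declare d=(read e)=77 at depth 0
Step 3: declare e=(read e)=77 at depth 0
Step 4: declare d=(read e)=77 at depth 0
Step 5: declare a=(read e)=77 at depth 0
Step 6: declare e=(read d)=77 at depth 0
Step 7: declare f=(read a)=77 at depth 0
Step 8: declare f=(read d)=77 at depth 0
Visible at query point: a=77 d=77 e=77 f=77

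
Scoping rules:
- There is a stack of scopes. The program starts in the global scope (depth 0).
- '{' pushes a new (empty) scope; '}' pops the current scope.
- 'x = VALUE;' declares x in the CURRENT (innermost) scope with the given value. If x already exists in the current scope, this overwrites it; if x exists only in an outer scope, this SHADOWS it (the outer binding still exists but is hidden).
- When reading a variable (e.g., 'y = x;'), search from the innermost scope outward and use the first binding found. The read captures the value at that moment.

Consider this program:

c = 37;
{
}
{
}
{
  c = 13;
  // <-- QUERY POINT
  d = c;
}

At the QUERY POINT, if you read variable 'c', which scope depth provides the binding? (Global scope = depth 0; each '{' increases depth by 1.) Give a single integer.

Step 1: declare c=37 at depth 0
Step 2: enter scope (depth=1)
Step 3: exit scope (depth=0)
Step 4: enter scope (depth=1)
Step 5: exit scope (depth=0)
Step 6: enter scope (depth=1)
Step 7: declare c=13 at depth 1
Visible at query point: c=13

Answer: 1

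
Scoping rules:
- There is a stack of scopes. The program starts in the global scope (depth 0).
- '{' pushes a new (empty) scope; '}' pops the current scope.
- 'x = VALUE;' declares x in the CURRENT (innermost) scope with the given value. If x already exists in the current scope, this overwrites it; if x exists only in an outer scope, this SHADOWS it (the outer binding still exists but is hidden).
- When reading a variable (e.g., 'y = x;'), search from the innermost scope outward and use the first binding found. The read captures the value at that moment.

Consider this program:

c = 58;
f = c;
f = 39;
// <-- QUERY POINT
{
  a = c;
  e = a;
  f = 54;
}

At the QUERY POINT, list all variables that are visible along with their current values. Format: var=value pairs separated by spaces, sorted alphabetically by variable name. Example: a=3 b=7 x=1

Answer: c=58 f=39

Derivation:
Step 1: declare c=58 at depth 0
Step 2: declare f=(read c)=58 at depth 0
Step 3: declare f=39 at depth 0
Visible at query point: c=58 f=39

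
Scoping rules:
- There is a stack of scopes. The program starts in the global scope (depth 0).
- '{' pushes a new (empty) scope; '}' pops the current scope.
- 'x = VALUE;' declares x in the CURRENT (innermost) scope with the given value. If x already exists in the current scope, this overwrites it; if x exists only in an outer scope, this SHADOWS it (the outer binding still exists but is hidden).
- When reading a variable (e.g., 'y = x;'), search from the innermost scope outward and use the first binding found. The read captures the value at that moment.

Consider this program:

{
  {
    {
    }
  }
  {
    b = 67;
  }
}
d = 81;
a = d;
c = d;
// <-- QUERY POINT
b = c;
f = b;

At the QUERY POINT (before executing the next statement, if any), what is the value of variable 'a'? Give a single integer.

Answer: 81

Derivation:
Step 1: enter scope (depth=1)
Step 2: enter scope (depth=2)
Step 3: enter scope (depth=3)
Step 4: exit scope (depth=2)
Step 5: exit scope (depth=1)
Step 6: enter scope (depth=2)
Step 7: declare b=67 at depth 2
Step 8: exit scope (depth=1)
Step 9: exit scope (depth=0)
Step 10: declare d=81 at depth 0
Step 11: declare a=(read d)=81 at depth 0
Step 12: declare c=(read d)=81 at depth 0
Visible at query point: a=81 c=81 d=81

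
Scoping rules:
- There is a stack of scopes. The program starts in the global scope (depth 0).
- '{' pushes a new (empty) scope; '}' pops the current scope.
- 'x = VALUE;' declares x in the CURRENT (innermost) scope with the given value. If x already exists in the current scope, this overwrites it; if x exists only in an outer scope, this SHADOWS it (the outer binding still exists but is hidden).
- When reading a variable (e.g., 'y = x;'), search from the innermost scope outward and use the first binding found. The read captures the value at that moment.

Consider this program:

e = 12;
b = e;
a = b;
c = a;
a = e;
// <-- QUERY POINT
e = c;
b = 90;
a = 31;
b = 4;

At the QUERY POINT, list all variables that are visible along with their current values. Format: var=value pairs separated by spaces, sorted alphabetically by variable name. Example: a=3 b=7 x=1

Answer: a=12 b=12 c=12 e=12

Derivation:
Step 1: declare e=12 at depth 0
Step 2: declare b=(read e)=12 at depth 0
Step 3: declare a=(read b)=12 at depth 0
Step 4: declare c=(read a)=12 at depth 0
Step 5: declare a=(read e)=12 at depth 0
Visible at query point: a=12 b=12 c=12 e=12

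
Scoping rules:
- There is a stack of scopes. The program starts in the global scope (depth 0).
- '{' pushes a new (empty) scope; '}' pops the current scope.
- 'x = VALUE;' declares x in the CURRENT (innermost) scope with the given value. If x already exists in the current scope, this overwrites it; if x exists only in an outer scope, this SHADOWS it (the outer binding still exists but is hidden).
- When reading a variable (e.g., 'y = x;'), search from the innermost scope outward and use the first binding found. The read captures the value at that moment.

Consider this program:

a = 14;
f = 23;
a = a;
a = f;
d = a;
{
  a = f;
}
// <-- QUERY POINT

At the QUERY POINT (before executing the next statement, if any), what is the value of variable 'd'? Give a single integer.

Step 1: declare a=14 at depth 0
Step 2: declare f=23 at depth 0
Step 3: declare a=(read a)=14 at depth 0
Step 4: declare a=(read f)=23 at depth 0
Step 5: declare d=(read a)=23 at depth 0
Step 6: enter scope (depth=1)
Step 7: declare a=(read f)=23 at depth 1
Step 8: exit scope (depth=0)
Visible at query point: a=23 d=23 f=23

Answer: 23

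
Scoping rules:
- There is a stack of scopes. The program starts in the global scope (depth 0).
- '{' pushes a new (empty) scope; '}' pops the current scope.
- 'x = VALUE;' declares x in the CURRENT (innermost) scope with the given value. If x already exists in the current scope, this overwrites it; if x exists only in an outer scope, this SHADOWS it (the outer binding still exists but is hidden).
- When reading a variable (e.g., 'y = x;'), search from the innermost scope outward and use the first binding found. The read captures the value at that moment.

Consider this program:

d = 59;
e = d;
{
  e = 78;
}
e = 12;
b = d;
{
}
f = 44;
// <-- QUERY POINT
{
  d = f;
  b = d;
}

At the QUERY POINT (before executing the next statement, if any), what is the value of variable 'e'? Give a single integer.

Step 1: declare d=59 at depth 0
Step 2: declare e=(read d)=59 at depth 0
Step 3: enter scope (depth=1)
Step 4: declare e=78 at depth 1
Step 5: exit scope (depth=0)
Step 6: declare e=12 at depth 0
Step 7: declare b=(read d)=59 at depth 0
Step 8: enter scope (depth=1)
Step 9: exit scope (depth=0)
Step 10: declare f=44 at depth 0
Visible at query point: b=59 d=59 e=12 f=44

Answer: 12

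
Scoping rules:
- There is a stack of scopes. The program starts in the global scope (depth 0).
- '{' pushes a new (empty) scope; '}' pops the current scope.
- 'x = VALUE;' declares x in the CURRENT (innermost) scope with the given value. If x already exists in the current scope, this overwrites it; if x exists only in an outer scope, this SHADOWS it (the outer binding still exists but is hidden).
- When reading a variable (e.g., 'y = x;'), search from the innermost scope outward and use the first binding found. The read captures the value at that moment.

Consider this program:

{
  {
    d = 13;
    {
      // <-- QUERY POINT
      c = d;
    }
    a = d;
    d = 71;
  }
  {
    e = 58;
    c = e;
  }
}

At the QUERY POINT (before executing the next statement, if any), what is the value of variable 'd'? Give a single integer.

Answer: 13

Derivation:
Step 1: enter scope (depth=1)
Step 2: enter scope (depth=2)
Step 3: declare d=13 at depth 2
Step 4: enter scope (depth=3)
Visible at query point: d=13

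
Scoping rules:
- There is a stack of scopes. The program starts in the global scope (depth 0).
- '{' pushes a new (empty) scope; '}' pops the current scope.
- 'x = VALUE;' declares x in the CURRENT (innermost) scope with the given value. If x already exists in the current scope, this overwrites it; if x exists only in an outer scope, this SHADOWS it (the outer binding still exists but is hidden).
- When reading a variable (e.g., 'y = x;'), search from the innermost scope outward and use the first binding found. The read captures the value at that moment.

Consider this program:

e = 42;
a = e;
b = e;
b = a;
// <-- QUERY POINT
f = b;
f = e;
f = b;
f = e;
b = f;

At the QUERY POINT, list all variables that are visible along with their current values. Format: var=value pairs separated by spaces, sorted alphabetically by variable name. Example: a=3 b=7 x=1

Answer: a=42 b=42 e=42

Derivation:
Step 1: declare e=42 at depth 0
Step 2: declare a=(read e)=42 at depth 0
Step 3: declare b=(read e)=42 at depth 0
Step 4: declare b=(read a)=42 at depth 0
Visible at query point: a=42 b=42 e=42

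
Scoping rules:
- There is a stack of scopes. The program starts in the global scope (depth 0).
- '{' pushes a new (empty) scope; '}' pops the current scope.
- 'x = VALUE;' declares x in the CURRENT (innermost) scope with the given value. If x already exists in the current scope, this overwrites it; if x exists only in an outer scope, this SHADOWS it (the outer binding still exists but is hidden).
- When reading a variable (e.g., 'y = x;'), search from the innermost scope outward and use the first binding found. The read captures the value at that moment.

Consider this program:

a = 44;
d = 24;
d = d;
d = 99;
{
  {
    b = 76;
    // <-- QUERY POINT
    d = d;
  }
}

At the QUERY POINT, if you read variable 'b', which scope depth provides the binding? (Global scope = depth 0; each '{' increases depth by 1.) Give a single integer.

Step 1: declare a=44 at depth 0
Step 2: declare d=24 at depth 0
Step 3: declare d=(read d)=24 at depth 0
Step 4: declare d=99 at depth 0
Step 5: enter scope (depth=1)
Step 6: enter scope (depth=2)
Step 7: declare b=76 at depth 2
Visible at query point: a=44 b=76 d=99

Answer: 2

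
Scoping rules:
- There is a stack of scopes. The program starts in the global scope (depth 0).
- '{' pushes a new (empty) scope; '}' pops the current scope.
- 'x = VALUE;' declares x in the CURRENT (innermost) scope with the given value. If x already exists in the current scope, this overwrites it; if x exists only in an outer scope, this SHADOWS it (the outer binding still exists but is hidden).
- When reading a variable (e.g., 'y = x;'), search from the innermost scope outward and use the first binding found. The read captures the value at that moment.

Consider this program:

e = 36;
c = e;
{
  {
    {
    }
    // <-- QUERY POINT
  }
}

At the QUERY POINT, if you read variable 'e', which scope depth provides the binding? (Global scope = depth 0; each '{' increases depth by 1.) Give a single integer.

Step 1: declare e=36 at depth 0
Step 2: declare c=(read e)=36 at depth 0
Step 3: enter scope (depth=1)
Step 4: enter scope (depth=2)
Step 5: enter scope (depth=3)
Step 6: exit scope (depth=2)
Visible at query point: c=36 e=36

Answer: 0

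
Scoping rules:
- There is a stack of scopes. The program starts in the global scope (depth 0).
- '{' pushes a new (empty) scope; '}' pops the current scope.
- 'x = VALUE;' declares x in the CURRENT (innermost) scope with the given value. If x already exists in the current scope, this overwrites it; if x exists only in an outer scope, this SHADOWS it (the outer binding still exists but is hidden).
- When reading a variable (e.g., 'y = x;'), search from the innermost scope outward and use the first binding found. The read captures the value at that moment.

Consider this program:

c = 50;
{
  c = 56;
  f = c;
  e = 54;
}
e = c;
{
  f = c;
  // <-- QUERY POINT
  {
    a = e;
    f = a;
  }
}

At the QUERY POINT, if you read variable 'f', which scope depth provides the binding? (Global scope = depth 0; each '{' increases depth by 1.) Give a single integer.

Step 1: declare c=50 at depth 0
Step 2: enter scope (depth=1)
Step 3: declare c=56 at depth 1
Step 4: declare f=(read c)=56 at depth 1
Step 5: declare e=54 at depth 1
Step 6: exit scope (depth=0)
Step 7: declare e=(read c)=50 at depth 0
Step 8: enter scope (depth=1)
Step 9: declare f=(read c)=50 at depth 1
Visible at query point: c=50 e=50 f=50

Answer: 1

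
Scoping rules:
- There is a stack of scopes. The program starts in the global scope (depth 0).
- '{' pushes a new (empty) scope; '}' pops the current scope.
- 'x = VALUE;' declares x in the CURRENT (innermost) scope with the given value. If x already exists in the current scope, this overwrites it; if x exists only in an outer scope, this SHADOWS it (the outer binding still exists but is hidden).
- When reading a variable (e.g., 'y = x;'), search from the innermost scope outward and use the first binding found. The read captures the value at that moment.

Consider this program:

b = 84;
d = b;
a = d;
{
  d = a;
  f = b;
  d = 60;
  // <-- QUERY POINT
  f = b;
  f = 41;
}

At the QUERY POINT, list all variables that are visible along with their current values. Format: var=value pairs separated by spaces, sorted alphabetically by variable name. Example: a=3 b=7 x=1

Answer: a=84 b=84 d=60 f=84

Derivation:
Step 1: declare b=84 at depth 0
Step 2: declare d=(read b)=84 at depth 0
Step 3: declare a=(read d)=84 at depth 0
Step 4: enter scope (depth=1)
Step 5: declare d=(read a)=84 at depth 1
Step 6: declare f=(read b)=84 at depth 1
Step 7: declare d=60 at depth 1
Visible at query point: a=84 b=84 d=60 f=84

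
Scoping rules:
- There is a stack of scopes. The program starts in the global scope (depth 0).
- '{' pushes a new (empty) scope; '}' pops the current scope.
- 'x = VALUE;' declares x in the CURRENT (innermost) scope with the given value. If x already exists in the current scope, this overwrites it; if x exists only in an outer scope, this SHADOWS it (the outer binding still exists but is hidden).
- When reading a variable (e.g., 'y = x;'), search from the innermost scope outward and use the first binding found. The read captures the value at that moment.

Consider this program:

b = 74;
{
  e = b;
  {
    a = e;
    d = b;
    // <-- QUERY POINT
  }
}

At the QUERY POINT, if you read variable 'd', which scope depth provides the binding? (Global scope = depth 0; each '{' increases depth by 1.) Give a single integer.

Answer: 2

Derivation:
Step 1: declare b=74 at depth 0
Step 2: enter scope (depth=1)
Step 3: declare e=(read b)=74 at depth 1
Step 4: enter scope (depth=2)
Step 5: declare a=(read e)=74 at depth 2
Step 6: declare d=(read b)=74 at depth 2
Visible at query point: a=74 b=74 d=74 e=74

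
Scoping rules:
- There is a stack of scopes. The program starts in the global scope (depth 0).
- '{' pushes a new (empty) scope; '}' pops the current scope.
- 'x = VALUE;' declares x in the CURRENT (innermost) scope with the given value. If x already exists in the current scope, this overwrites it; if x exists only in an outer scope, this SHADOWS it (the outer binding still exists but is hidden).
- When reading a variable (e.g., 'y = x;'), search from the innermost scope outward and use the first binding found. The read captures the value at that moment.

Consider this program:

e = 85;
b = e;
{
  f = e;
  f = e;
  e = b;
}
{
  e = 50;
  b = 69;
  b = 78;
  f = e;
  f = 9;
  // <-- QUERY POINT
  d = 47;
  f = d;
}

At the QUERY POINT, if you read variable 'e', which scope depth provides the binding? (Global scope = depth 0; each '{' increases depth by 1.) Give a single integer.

Step 1: declare e=85 at depth 0
Step 2: declare b=(read e)=85 at depth 0
Step 3: enter scope (depth=1)
Step 4: declare f=(read e)=85 at depth 1
Step 5: declare f=(read e)=85 at depth 1
Step 6: declare e=(read b)=85 at depth 1
Step 7: exit scope (depth=0)
Step 8: enter scope (depth=1)
Step 9: declare e=50 at depth 1
Step 10: declare b=69 at depth 1
Step 11: declare b=78 at depth 1
Step 12: declare f=(read e)=50 at depth 1
Step 13: declare f=9 at depth 1
Visible at query point: b=78 e=50 f=9

Answer: 1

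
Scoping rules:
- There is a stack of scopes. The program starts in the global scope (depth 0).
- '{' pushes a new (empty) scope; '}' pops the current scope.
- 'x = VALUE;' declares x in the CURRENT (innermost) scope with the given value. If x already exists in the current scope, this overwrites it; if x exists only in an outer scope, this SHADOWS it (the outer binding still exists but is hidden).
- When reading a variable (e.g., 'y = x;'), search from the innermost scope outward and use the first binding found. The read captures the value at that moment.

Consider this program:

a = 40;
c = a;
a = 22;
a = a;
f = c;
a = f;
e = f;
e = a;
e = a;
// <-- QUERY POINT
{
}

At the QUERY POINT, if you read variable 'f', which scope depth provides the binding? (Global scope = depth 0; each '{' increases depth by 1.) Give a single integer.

Answer: 0

Derivation:
Step 1: declare a=40 at depth 0
Step 2: declare c=(read a)=40 at depth 0
Step 3: declare a=22 at depth 0
Step 4: declare a=(read a)=22 at depth 0
Step 5: declare f=(read c)=40 at depth 0
Step 6: declare a=(read f)=40 at depth 0
Step 7: declare e=(read f)=40 at depth 0
Step 8: declare e=(read a)=40 at depth 0
Step 9: declare e=(read a)=40 at depth 0
Visible at query point: a=40 c=40 e=40 f=40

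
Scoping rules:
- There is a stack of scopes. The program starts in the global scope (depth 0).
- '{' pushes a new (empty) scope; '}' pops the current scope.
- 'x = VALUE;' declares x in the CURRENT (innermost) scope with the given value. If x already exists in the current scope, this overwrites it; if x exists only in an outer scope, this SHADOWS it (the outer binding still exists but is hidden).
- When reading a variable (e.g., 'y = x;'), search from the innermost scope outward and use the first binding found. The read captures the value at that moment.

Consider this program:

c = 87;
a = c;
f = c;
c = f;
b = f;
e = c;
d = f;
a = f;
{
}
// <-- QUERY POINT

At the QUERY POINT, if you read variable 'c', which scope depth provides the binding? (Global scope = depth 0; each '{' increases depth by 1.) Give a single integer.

Answer: 0

Derivation:
Step 1: declare c=87 at depth 0
Step 2: declare a=(read c)=87 at depth 0
Step 3: declare f=(read c)=87 at depth 0
Step 4: declare c=(read f)=87 at depth 0
Step 5: declare b=(read f)=87 at depth 0
Step 6: declare e=(read c)=87 at depth 0
Step 7: declare d=(read f)=87 at depth 0
Step 8: declare a=(read f)=87 at depth 0
Step 9: enter scope (depth=1)
Step 10: exit scope (depth=0)
Visible at query point: a=87 b=87 c=87 d=87 e=87 f=87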